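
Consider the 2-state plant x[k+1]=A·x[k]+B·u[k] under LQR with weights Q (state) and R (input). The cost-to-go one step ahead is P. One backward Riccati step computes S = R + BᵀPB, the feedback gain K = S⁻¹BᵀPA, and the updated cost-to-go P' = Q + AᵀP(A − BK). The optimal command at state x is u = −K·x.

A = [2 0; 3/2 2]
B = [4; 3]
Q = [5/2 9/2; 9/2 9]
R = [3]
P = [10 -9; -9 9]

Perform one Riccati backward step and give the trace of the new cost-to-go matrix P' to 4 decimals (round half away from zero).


36.5982

BᵀP = [13.0000 -9.0000]
S = R + BᵀPB = [3] + [25.0000] = [28.0000]
BᵀPA = [12.5000 -18.0000]
K = S⁻¹·BᵀPA = [0.4464 -0.6429]
A−BK = [0.2143 2.5714; 0.1607 3.9286]
AᵀP(A−BK) = [0.6696 -0.9643; -0.9643 24.4286]
P' = Q + AᵀP(A−BK) = [3.1696 3.5357; 3.5357 33.4286]
tr(P') = 36.5982


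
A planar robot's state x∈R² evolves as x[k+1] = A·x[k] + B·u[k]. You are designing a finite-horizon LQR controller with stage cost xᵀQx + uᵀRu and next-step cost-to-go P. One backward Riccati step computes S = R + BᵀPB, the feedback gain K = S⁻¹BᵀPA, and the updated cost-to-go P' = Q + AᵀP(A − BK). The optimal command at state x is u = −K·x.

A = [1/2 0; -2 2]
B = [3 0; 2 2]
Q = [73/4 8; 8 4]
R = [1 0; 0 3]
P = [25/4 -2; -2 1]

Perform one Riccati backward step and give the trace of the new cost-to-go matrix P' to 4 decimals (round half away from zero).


BᵀP = [14.7500 -4.0000; -4.0000 2.0000]
S = R + BᵀPB = [1 0; 0 3] + [36.2500 -8.0000; -8.0000 4.0000] = [37.2500 -8.0000; -8.0000 7.0000]
BᵀPA = [15.3750 -8.0000; -6.0000 4.0000]
K = S⁻¹·BᵀPA = [0.3030 -0.1220; -0.5108 0.4320]
A−BK = [-0.4091 0.3659; -1.5845 1.3799]
AᵀP(A−BK) = [1.8383 -1.5324; -1.5324 1.2961]
P' = Q + AᵀP(A−BK) = [20.0883 6.4676; 6.4676 5.2961]
tr(P') = 25.3844

25.3844


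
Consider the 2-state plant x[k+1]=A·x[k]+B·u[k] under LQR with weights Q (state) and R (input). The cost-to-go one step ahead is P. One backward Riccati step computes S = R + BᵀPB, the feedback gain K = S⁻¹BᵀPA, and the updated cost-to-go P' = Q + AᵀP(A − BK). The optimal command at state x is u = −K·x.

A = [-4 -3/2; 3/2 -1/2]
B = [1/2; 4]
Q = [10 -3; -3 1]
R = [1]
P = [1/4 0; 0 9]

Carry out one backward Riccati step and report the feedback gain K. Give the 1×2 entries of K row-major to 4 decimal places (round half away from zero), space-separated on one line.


BᵀP = [0.1250 36.0000]
S = R + BᵀPB = [1] + [144.0625] = [145.0625]
BᵀPA = [53.5000 -18.1875]
K = S⁻¹·BᵀPA = [0.3688 -0.1254]
A−BK = [-4.1844 -1.4373; 0.0248 0.0015]
AᵀP(A−BK) = [4.5188 1.4577; 1.4577 0.5322]
P' = Q + AᵀP(A−BK) = [14.5188 -1.5423; -1.5423 1.5322]
tr(P') = 16.0511

0.3688 -0.1254


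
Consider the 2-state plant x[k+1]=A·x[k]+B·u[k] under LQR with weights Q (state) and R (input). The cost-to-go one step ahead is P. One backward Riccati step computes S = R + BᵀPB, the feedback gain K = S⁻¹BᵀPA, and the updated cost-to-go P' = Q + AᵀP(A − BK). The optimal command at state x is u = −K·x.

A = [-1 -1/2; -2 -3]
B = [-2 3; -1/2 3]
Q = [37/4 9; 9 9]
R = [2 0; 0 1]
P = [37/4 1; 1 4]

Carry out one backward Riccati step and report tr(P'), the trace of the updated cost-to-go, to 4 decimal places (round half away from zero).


24.4388

BᵀP = [-19.0000 -4.0000; 30.7500 15.0000]
S = R + BᵀPB = [2 0; 0 1] + [40.0000 -69.0000; -69.0000 137.2500] = [42.0000 -69.0000; -69.0000 138.2500]
BᵀPA = [27.0000 21.5000; -60.7500 -60.3750]
K = S⁻¹·BᵀPA = [-0.4390 -1.1416; -0.6585 -1.0065]
A−BK = [0.0976 0.2363; -0.2439 -0.5514]
AᵀP(A−BK) = [1.0976 2.3049; 2.3049 5.0912]
P' = Q + AᵀP(A−BK) = [10.3476 11.3049; 11.3049 14.0912]
tr(P') = 24.4388


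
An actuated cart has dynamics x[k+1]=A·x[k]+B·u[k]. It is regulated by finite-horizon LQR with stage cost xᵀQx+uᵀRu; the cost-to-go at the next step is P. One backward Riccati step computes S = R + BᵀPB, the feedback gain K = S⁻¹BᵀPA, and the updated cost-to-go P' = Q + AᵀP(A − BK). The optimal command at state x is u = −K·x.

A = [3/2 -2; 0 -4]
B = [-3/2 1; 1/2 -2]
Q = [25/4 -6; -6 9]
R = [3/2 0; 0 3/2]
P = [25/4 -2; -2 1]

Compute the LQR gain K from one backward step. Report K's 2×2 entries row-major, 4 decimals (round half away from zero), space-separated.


-0.5774 0.7914 0.2705 0.4684

BᵀP = [-10.3750 3.5000; 10.2500 -4.0000]
S = R + BᵀPB = [3/2 0; 0 3/2] + [17.3125 -17.3750; -17.3750 18.2500] = [18.8125 -17.3750; -17.3750 19.7500]
BᵀPA = [-15.5625 6.7500; 15.3750 -4.5000]
K = S⁻¹·BᵀPA = [-0.5774 0.7914; 0.2705 0.4684]
A−BK = [0.3634 -1.2813; 0.8297 -3.4590]
AᵀP(A−BK) = [0.9176 -1.6353; -1.6353 5.7658]
P' = Q + AᵀP(A−BK) = [7.1676 -7.6353; -7.6353 14.7658]
tr(P') = 21.9334


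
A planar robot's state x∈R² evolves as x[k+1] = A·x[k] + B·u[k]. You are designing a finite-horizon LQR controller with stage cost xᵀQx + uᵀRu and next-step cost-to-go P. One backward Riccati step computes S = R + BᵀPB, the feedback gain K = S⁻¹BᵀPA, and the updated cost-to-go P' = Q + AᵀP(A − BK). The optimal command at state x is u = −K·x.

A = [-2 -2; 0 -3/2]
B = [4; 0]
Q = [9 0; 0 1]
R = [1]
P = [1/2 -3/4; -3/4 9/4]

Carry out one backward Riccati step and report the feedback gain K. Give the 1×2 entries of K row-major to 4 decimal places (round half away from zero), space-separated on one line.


-0.4444 0.0556

BᵀP = [2.0000 -3.0000]
S = R + BᵀPB = [1] + [8.0000] = [9.0000]
BᵀPA = [-4.0000 0.5000]
K = S⁻¹·BᵀPA = [-0.4444 0.0556]
A−BK = [-0.2222 -2.2222; 0.0000 -1.5000]
AᵀP(A−BK) = [0.2222 -0.0278; -0.0278 2.5347]
P' = Q + AᵀP(A−BK) = [9.2222 -0.0278; -0.0278 3.5347]
tr(P') = 12.7569


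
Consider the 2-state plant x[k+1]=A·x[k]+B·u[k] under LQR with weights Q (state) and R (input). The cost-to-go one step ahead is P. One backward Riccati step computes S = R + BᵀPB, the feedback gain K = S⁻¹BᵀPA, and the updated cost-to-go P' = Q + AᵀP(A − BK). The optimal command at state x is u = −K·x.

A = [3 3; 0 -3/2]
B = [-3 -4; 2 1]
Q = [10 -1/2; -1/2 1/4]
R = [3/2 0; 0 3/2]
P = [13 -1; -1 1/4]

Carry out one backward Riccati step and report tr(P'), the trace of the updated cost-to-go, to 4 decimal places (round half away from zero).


11.5268

BᵀP = [-41.0000 3.5000; -53.0000 4.2500]
S = R + BᵀPB = [3/2 0; 0 3/2] + [130.0000 167.5000; 167.5000 216.2500] = [131.5000 167.5000; 167.5000 217.7500]
BᵀPA = [-123.0000 -128.2500; -159.0000 -165.3750]
K = S⁻¹·BᵀPA = [-0.2609 -0.3913; -0.5295 -0.4585]
A−BK = [0.0993 -0.0078; 1.0513 -0.2589]
AᵀP(A−BK) = [0.7184 0.4731; 0.4731 0.5585]
P' = Q + AᵀP(A−BK) = [10.7184 -0.0269; -0.0269 0.8085]
tr(P') = 11.5268


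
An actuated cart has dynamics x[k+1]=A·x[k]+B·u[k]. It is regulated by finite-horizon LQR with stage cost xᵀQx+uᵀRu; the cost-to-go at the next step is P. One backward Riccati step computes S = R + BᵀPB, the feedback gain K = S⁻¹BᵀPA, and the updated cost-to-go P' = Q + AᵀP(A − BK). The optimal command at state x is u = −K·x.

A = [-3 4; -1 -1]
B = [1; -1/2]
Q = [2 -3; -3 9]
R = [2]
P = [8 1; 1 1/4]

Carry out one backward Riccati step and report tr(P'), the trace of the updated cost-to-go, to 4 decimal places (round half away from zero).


BᵀP = [7.5000 0.8750]
S = R + BᵀPB = [2] + [7.0625] = [9.0625]
BᵀPA = [-23.3750 29.1250]
K = S⁻¹·BᵀPA = [-2.5793 3.2138]
A−BK = [-0.4207 0.7862; -2.2897 0.6069]
AᵀP(A−BK) = [17.9586 -21.6276; -21.6276 26.6483]
P' = Q + AᵀP(A−BK) = [19.9586 -24.6276; -24.6276 35.6483]
tr(P') = 55.6069

55.6069


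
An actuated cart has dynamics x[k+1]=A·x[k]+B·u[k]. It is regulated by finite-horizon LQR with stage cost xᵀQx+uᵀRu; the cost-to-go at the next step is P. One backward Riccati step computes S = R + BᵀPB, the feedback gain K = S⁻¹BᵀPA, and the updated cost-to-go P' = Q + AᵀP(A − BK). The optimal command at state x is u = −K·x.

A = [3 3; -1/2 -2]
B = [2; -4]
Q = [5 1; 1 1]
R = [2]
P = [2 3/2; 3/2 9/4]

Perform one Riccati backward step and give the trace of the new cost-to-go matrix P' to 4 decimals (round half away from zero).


BᵀP = [-2.0000 -6.0000]
S = R + BᵀPB = [2] + [20.0000] = [22.0000]
BᵀPA = [-3.0000 6.0000]
K = S⁻¹·BᵀPA = [-0.1364 0.2727]
A−BK = [3.2727 2.4545; -1.0455 -0.9091]
AᵀP(A−BK) = [13.6534 9.8182; 9.8182 7.3636]
P' = Q + AᵀP(A−BK) = [18.6534 10.8182; 10.8182 8.3636]
tr(P') = 27.0170

27.0170


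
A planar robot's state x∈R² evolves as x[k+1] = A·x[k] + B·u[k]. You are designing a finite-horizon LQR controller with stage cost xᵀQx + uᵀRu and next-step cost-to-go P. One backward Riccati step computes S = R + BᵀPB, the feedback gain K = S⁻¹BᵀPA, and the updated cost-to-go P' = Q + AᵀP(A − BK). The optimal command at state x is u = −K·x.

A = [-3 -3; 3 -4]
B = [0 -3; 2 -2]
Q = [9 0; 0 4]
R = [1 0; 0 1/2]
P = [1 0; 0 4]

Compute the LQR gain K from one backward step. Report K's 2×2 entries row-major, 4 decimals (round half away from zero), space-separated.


BᵀP = [0.0000 8.0000; -3.0000 -8.0000]
S = R + BᵀPB = [1 0; 0 1/2] + [16.0000 -16.0000; -16.0000 25.0000] = [17.0000 -16.0000; -16.0000 25.5000]
BᵀPA = [24.0000 -32.0000; -15.0000 41.0000]
K = S⁻¹·BᵀPA = [2.0958 -0.9014; 0.7268 1.0423]
A−BK = [-0.8197 0.1268; 0.2620 -0.1127]
AᵀP(A−BK) = [5.6028 -1.7324; -1.7324 1.4225]
P' = Q + AᵀP(A−BK) = [14.6028 -1.7324; -1.7324 5.4225]
tr(P') = 20.0254

2.0958 -0.9014 0.7268 1.0423


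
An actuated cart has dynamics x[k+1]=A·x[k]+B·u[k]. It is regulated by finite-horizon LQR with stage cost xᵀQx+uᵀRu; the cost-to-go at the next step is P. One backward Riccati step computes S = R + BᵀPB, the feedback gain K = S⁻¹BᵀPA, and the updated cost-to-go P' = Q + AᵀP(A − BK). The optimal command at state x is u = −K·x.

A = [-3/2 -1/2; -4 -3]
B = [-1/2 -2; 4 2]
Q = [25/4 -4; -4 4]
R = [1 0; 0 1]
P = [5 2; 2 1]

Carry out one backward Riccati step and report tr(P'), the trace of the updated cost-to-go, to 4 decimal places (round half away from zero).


BᵀP = [5.5000 3.0000; -6.0000 -2.0000]
S = R + BᵀPB = [1 0; 0 1] + [9.2500 -5.0000; -5.0000 8.0000] = [10.2500 -5.0000; -5.0000 9.0000]
BᵀPA = [-20.2500 -11.7500; 17.0000 9.0000]
K = S⁻¹·BᵀPA = [-1.4461 -0.9033; 1.0855 0.4981]
A−BK = [-0.0520 0.0446; -0.3866 -0.3829]
AᵀP(A−BK) = [3.5130 1.9888; 1.9888 1.1524]
P' = Q + AᵀP(A−BK) = [9.7630 -2.0112; -2.0112 5.1524]
tr(P') = 14.9154

14.9154


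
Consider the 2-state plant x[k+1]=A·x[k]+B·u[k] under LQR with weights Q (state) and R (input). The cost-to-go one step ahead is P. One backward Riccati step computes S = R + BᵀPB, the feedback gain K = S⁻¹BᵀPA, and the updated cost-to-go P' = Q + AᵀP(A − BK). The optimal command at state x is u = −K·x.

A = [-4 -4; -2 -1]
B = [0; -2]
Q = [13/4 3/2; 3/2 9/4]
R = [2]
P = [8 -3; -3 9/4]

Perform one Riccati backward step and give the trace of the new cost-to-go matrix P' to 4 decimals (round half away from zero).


BᵀP = [6.0000 -4.5000]
S = R + BᵀPB = [2] + [9.0000] = [11.0000]
BᵀPA = [-15.0000 -19.5000]
K = S⁻¹·BᵀPA = [-1.3636 -1.7727]
A−BK = [-4.0000 -4.0000; -4.7273 -4.5455]
AᵀP(A−BK) = [68.5455 69.9091; 69.9091 71.6818]
P' = Q + AᵀP(A−BK) = [71.7955 71.4091; 71.4091 73.9318]
tr(P') = 145.7273

145.7273


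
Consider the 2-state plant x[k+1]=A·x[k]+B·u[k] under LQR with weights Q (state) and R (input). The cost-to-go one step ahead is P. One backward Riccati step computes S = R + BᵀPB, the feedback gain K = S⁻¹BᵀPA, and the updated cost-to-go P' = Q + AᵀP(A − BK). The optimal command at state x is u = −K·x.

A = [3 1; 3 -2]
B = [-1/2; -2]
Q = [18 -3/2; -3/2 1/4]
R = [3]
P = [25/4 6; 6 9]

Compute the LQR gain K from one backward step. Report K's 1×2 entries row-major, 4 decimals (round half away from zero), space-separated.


-2.0618 0.5113

BᵀP = [-15.1250 -21.0000]
S = R + BᵀPB = [3] + [49.5625] = [52.5625]
BᵀPA = [-108.3750 26.8750]
K = S⁻¹·BᵀPA = [-2.0618 0.5113]
A−BK = [1.9691 1.2556; -1.1237 -0.9774]
AᵀP(A−BK) = [21.7990 2.1617; 2.1617 4.5089]
P' = Q + AᵀP(A−BK) = [39.7990 0.6617; 0.6617 4.7589]
tr(P') = 44.5580


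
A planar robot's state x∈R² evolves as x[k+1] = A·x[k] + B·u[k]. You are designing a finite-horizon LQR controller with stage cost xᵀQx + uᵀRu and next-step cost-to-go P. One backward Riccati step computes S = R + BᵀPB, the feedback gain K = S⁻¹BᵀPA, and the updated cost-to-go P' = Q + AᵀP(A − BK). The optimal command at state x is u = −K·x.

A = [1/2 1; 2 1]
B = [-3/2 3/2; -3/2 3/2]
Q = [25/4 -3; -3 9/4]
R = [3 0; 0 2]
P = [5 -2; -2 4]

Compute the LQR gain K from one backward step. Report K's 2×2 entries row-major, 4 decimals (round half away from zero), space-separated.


BᵀP = [-4.5000 -3.0000; 4.5000 3.0000]
S = R + BᵀPB = [3 0; 0 2] + [11.2500 -11.2500; -11.2500 11.2500] = [14.2500 -11.2500; -11.2500 13.2500]
BᵀPA = [-8.2500 -7.5000; 8.2500 7.5000]
K = S⁻¹·BᵀPA = [-0.2651 -0.2410; 0.3976 0.3614]
A−BK = [-0.4940 0.0964; 1.0060 0.0964]
AᵀP(A−BK) = [7.7831 0.5301; 0.5301 0.4819]
P' = Q + AᵀP(A−BK) = [14.0331 -2.4699; -2.4699 2.7319]
tr(P') = 16.7651

-0.2651 -0.2410 0.3976 0.3614


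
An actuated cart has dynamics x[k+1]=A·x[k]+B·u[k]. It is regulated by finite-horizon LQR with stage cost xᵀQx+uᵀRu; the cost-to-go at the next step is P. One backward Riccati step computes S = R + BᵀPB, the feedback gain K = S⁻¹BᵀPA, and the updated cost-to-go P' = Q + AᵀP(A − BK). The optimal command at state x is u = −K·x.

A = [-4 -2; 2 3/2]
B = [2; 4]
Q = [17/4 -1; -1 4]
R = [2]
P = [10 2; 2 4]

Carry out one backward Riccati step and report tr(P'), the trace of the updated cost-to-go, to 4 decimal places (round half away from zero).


BᵀP = [28.0000 20.0000]
S = R + BᵀPB = [2] + [136.0000] = [138.0000]
BᵀPA = [-72.0000 -26.0000]
K = S⁻¹·BᵀPA = [-0.5217 -0.1884]
A−BK = [-2.9565 -1.6232; 4.0870 2.2536]
AᵀP(A−BK) = [106.4348 58.4348; 58.4348 32.1014]
P' = Q + AᵀP(A−BK) = [110.6848 57.4348; 57.4348 36.1014]
tr(P') = 146.7862

146.7862


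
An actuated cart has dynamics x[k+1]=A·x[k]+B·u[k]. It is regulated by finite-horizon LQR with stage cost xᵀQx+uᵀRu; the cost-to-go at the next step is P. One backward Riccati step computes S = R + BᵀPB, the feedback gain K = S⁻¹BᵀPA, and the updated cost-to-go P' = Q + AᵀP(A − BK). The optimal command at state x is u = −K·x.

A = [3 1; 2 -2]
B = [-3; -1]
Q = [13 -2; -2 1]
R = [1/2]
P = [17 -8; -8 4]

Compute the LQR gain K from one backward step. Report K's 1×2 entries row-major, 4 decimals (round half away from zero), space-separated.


BᵀP = [-43.0000 20.0000]
S = R + BᵀPB = [1/2] + [109.0000] = [109.5000]
BᵀPA = [-89.0000 -83.0000]
K = S⁻¹·BᵀPA = [-0.8128 -0.7580]
A−BK = [0.5616 -1.2740; 1.1872 -2.7580]
AᵀP(A−BK) = [0.6621 -0.4612; -0.4612 2.0868]
P' = Q + AᵀP(A−BK) = [13.6621 -2.4612; -2.4612 3.0868]
tr(P') = 16.7489

-0.8128 -0.7580


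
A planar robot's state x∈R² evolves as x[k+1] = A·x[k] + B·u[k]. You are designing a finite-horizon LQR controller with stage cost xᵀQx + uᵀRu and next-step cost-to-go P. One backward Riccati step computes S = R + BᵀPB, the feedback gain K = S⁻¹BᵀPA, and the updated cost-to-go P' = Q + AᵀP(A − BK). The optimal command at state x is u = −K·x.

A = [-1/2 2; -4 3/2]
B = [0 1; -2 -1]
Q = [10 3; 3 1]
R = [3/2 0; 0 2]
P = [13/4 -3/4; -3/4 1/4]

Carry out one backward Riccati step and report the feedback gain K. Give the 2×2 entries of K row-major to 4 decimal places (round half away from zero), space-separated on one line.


0.3519 0.2037 0.1852 0.8704

BᵀP = [1.5000 -0.5000; 4.0000 -1.0000]
S = R + BᵀPB = [3/2 0; 0 2] + [1.0000 2.0000; 2.0000 5.0000] = [2.5000 2.0000; 2.0000 7.0000]
BᵀPA = [1.2500 2.2500; 2.0000 6.5000]
K = S⁻¹·BᵀPA = [0.3519 0.2037; 0.1852 0.8704]
A−BK = [-0.6852 1.1296; -3.1111 2.7778]
AᵀP(A−BK) = [1.0023 -0.1829; -0.1829 2.9468]
P' = Q + AᵀP(A−BK) = [11.0023 2.8171; 2.8171 3.9468]
tr(P') = 14.9491


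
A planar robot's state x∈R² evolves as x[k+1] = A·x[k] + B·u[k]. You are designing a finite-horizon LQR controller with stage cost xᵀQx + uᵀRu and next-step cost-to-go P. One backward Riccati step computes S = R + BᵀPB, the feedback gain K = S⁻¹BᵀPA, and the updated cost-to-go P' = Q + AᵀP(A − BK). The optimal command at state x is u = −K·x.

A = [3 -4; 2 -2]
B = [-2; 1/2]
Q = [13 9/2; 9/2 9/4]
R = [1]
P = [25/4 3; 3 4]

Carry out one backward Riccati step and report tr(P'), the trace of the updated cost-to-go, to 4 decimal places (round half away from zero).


78.6905

BᵀP = [-11.0000 -4.0000]
S = R + BᵀPB = [1] + [20.0000] = [21.0000]
BᵀPA = [-41.0000 52.0000]
K = S⁻¹·BᵀPA = [-1.9524 2.4762]
A−BK = [-0.9048 0.9524; 2.9762 -3.2381]
AᵀP(A−BK) = [28.2024 -31.4762; -31.4762 35.2381]
P' = Q + AᵀP(A−BK) = [41.2024 -26.9762; -26.9762 37.4881]
tr(P') = 78.6905


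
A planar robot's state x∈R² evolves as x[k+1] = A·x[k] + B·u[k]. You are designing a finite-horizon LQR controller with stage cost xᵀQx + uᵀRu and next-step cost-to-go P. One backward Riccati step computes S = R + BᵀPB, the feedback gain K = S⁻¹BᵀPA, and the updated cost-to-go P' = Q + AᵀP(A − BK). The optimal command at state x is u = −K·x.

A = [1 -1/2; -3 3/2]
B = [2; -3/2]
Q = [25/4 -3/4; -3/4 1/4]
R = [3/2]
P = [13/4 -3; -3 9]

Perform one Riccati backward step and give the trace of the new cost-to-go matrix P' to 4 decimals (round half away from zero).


19.8516

BᵀP = [11.0000 -19.5000]
S = R + BᵀPB = [3/2] + [51.2500] = [52.7500]
BᵀPA = [69.5000 -34.7500]
K = S⁻¹·BᵀPA = [1.3175 -0.6588]
A−BK = [-1.6351 0.8175; -1.0237 0.5118]
AᵀP(A−BK) = [10.6813 -5.3406; -5.3406 2.6703]
P' = Q + AᵀP(A−BK) = [16.9313 -6.0906; -6.0906 2.9203]
tr(P') = 19.8516


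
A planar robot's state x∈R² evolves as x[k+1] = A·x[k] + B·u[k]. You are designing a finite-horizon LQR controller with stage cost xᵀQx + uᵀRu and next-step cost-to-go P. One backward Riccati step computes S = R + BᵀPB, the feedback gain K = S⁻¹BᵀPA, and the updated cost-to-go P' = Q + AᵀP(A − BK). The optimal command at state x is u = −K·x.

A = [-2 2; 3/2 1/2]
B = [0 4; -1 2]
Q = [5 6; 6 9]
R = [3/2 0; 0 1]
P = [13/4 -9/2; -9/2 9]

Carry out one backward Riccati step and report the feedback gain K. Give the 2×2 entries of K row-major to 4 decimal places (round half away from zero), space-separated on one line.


BᵀP = [4.5000 -9.0000; 4.0000 0.0000]
S = R + BᵀPB = [3/2 0; 0 1] + [9.0000 0.0000; 0.0000 16.0000] = [10.5000 0.0000; 0.0000 17.0000]
BᵀPA = [-22.5000 4.5000; -8.0000 8.0000]
K = S⁻¹·BᵀPA = [-2.1429 0.4286; -0.4706 0.4706]
A−BK = [-0.1176 0.1176; 0.2983 -0.0126]
AᵀP(A−BK) = [8.2710 -1.8424; -1.8424 0.5567]
P' = Q + AᵀP(A−BK) = [13.2710 4.1576; 4.1576 9.5567]
tr(P') = 22.8277

-2.1429 0.4286 -0.4706 0.4706


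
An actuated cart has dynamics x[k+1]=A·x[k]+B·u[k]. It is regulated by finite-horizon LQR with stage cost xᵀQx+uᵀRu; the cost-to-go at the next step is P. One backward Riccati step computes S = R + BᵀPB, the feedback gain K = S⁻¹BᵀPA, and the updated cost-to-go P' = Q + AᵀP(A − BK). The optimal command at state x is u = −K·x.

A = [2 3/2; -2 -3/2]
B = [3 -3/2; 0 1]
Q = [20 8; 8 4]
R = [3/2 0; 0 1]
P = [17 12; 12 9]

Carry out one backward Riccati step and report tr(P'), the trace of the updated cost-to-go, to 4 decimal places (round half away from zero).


26.1638

BᵀP = [51.0000 36.0000; -13.5000 -9.0000]
S = R + BᵀPB = [3/2 0; 0 1] + [153.0000 -40.5000; -40.5000 11.2500] = [154.5000 -40.5000; -40.5000 12.2500]
BᵀPA = [30.0000 22.5000; -9.0000 -6.7500]
K = S⁻¹·BᵀPA = [0.0119 0.0089; -0.6954 -0.5215]
A−BK = [0.9212 0.6909; -1.3046 -0.9785]
AᵀP(A−BK) = [1.3848 1.0386; 1.0386 0.7790]
P' = Q + AᵀP(A−BK) = [21.3848 9.0386; 9.0386 4.7790]
tr(P') = 26.1638


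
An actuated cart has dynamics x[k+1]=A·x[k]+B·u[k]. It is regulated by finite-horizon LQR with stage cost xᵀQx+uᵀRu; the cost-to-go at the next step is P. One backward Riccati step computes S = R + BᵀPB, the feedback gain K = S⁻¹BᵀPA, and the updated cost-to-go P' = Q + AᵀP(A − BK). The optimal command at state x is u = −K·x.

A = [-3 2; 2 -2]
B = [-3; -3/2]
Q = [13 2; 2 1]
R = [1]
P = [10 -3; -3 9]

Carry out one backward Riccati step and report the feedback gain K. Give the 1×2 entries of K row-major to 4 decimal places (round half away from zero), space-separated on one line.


0.8012 -0.4985

BᵀP = [-25.5000 -4.5000]
S = R + BᵀPB = [1] + [83.2500] = [84.2500]
BᵀPA = [67.5000 -42.0000]
K = S⁻¹·BᵀPA = [0.8012 -0.4985]
A−BK = [-0.5964 0.5045; 3.2018 -2.7478]
AᵀP(A−BK) = [107.9199 -92.3501; -92.3501 79.0623]
P' = Q + AᵀP(A−BK) = [120.9199 -90.3501; -90.3501 80.0623]
tr(P') = 200.9822


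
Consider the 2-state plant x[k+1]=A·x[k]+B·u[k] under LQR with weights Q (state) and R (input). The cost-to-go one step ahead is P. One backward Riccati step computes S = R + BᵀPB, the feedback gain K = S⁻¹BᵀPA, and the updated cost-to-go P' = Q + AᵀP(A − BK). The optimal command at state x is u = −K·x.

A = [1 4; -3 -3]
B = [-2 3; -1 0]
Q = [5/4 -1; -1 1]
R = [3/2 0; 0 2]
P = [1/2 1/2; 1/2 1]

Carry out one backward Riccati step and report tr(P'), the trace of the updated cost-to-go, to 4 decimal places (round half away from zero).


9.9659

BᵀP = [-1.5000 -2.0000; 1.5000 1.5000]
S = R + BᵀPB = [3/2 0; 0 2] + [5.0000 -4.5000; -4.5000 4.5000] = [6.5000 -4.5000; -4.5000 6.5000]
BᵀPA = [4.5000 0.0000; -3.0000 1.5000]
K = S⁻¹·BᵀPA = [0.7159 0.3068; 0.0341 0.4432]
A−BK = [2.3295 3.2841; -2.2841 -2.6932]
AᵀP(A−BK) = [3.3807 3.4489; 3.4489 4.3352]
P' = Q + AᵀP(A−BK) = [4.6307 2.4489; 2.4489 5.3352]
tr(P') = 9.9659


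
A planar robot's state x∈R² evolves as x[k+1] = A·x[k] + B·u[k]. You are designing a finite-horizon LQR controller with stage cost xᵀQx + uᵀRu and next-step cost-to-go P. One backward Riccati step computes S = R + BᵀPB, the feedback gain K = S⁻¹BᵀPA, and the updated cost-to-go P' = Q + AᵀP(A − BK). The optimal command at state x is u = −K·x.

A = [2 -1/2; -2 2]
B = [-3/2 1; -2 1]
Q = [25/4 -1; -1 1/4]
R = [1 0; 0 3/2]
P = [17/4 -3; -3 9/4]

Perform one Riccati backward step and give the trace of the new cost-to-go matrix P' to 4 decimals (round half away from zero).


62.2749

BᵀP = [-0.3750 0.0000; 1.2500 -0.7500]
S = R + BᵀPB = [1 0; 0 3/2] + [0.5625 -0.3750; -0.3750 0.5000] = [1.5625 -0.3750; -0.3750 2.0000]
BᵀPA = [-0.7500 0.1875; 4.0000 -2.1250]
K = S⁻¹·BᵀPA = [0.0000 -0.1414; 2.0000 -1.0890]
A−BK = [0.0000 0.3770; -4.0000 2.8063]
AᵀP(A−BK) = [42.0000 -24.0000; -24.0000 13.7749]
P' = Q + AᵀP(A−BK) = [48.2500 -25.0000; -25.0000 14.0249]
tr(P') = 62.2749


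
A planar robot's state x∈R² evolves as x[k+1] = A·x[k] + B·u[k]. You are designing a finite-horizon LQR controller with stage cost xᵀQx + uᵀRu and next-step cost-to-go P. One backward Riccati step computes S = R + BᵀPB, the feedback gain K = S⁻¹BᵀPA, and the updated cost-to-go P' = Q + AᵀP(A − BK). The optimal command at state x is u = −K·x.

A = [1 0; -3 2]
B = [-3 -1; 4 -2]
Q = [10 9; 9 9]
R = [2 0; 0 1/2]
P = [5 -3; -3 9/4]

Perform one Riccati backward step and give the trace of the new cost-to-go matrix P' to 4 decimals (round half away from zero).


BᵀP = [-27.0000 18.0000; 1.0000 -1.5000]
S = R + BᵀPB = [2 0; 0 1/2] + [153.0000 -9.0000; -9.0000 2.0000] = [155.0000 -9.0000; -9.0000 2.5000]
BᵀPA = [-81.0000 36.0000; 5.5000 -3.0000]
K = S⁻¹·BᵀPA = [-0.4992 0.2055; 0.4029 -0.4600]
A−BK = [-0.0946 0.1566; -0.1974 0.2577]
AᵀP(A−BK) = [0.5999 -0.3206; -0.3206 0.2202]
P' = Q + AᵀP(A−BK) = [10.5999 8.6794; 8.6794 9.2202]
tr(P') = 19.8201

19.8201


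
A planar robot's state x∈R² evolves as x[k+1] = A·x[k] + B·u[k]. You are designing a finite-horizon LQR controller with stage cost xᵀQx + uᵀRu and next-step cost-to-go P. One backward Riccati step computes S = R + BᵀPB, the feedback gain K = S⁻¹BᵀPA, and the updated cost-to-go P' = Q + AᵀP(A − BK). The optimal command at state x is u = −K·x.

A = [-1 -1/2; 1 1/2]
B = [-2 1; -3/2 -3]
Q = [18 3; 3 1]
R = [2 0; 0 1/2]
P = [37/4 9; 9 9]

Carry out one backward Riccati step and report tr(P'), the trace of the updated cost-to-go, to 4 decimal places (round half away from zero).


19.1566

BᵀP = [-32.0000 -31.5000; -17.7500 -18.0000]
S = R + BᵀPB = [2 0; 0 1/2] + [111.2500 62.5000; 62.5000 36.2500] = [113.2500 62.5000; 62.5000 36.7500]
BᵀPA = [0.5000 0.2500; -0.2500 -0.1250]
K = S⁻¹·BᵀPA = [0.1330 0.0665; -0.2330 -0.1165]
A−BK = [-0.5011 -0.2505; 0.5006 0.2503]
AᵀP(A−BK) = [0.1253 0.0626; 0.0626 0.0313]
P' = Q + AᵀP(A−BK) = [18.1253 3.0626; 3.0626 1.0313]
tr(P') = 19.1566


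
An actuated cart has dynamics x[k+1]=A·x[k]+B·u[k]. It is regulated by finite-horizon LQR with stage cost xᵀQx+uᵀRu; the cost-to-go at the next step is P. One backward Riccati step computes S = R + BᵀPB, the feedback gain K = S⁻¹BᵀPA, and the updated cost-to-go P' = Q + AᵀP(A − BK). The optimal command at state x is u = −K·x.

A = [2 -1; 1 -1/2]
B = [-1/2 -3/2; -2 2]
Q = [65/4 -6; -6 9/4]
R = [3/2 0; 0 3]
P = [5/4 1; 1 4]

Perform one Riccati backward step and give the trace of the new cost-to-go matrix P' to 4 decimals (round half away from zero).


21.8910

BᵀP = [-2.6250 -8.5000; 0.1250 6.5000]
S = R + BᵀPB = [3/2 0; 0 3] + [18.3125 -13.0625; -13.0625 12.8125] = [19.8125 -13.0625; -13.0625 15.8125]
BᵀPA = [-13.7500 6.8750; 6.7500 -3.3750]
K = S⁻¹·BᵀPA = [-0.9060 0.4530; -0.3216 0.1608]
A−BK = [1.0646 -0.5323; -0.1689 0.0844]
AᵀP(A−BK) = [2.7128 -1.3564; -1.3564 0.6782]
P' = Q + AᵀP(A−BK) = [18.9628 -7.3564; -7.3564 2.9282]
tr(P') = 21.8910


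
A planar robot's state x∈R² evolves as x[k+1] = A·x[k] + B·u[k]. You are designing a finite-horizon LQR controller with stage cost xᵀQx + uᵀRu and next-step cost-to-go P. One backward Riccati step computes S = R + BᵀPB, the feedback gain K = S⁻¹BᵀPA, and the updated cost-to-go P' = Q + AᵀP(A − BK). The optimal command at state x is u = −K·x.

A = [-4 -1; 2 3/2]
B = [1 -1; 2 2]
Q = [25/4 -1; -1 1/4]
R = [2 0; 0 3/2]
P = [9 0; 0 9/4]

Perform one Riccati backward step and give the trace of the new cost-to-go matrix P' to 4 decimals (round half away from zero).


20.2921

BᵀP = [9.0000 4.5000; -9.0000 4.5000]
S = R + BᵀPB = [2 0; 0 3/2] + [18.0000 0.0000; 0.0000 18.0000] = [20.0000 0.0000; 0.0000 19.5000]
BᵀPA = [-27.0000 -2.2500; 45.0000 15.7500]
K = S⁻¹·BᵀPA = [-1.3500 -0.1125; 2.3077 0.8077]
A−BK = [-0.3423 -0.0798; 0.0846 0.1096]
AᵀP(A−BK) = [12.7038 3.3663; 3.3663 1.0882]
P' = Q + AᵀP(A−BK) = [18.9538 2.3663; 2.3663 1.3382]
tr(P') = 20.2921


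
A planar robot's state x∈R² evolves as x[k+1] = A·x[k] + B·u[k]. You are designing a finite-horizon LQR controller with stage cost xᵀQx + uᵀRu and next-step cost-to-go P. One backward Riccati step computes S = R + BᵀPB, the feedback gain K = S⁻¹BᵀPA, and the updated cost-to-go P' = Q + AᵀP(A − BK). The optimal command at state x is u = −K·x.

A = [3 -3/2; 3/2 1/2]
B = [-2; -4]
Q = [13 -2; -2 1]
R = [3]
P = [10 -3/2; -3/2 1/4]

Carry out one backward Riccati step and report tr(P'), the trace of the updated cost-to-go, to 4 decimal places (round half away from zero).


28.7011

BᵀP = [-14.0000 2.0000]
S = R + BᵀPB = [3] + [20.0000] = [23.0000]
BᵀPA = [-39.0000 22.0000]
K = S⁻¹·BᵀPA = [-1.6957 0.9565]
A−BK = [-0.3913 0.4130; -5.2826 4.3261]
AᵀP(A−BK) = [10.9321 -6.3832; -6.3832 3.7690]
P' = Q + AᵀP(A−BK) = [23.9321 -8.3832; -8.3832 4.7690]
tr(P') = 28.7011


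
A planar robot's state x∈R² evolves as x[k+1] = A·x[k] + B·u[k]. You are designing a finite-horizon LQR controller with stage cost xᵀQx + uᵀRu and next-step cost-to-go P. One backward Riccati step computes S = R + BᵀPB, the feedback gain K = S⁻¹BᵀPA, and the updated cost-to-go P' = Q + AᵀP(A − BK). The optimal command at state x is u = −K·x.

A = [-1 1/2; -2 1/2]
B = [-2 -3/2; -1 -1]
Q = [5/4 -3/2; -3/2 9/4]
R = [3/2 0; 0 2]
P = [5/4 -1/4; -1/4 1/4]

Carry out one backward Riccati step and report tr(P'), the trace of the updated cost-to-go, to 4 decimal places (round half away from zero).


BᵀP = [-2.2500 0.2500; -1.6250 0.1250]
S = R + BᵀPB = [3/2 0; 0 2] + [4.2500 3.1250; 3.1250 2.3125] = [5.7500 3.1250; 3.1250 4.3125]
BᵀPA = [1.7500 -1.0000; 1.3750 -0.7500]
K = S⁻¹·BᵀPA = [0.2162 -0.1310; 0.1622 -0.0790]
A−BK = [-0.3243 0.1195; -1.6216 0.2900]
AᵀP(A−BK) = [0.6486 -0.1622; -0.1622 0.0598]
P' = Q + AᵀP(A−BK) = [1.8986 -1.6622; -1.6622 2.3098]
tr(P') = 4.2084

4.2084


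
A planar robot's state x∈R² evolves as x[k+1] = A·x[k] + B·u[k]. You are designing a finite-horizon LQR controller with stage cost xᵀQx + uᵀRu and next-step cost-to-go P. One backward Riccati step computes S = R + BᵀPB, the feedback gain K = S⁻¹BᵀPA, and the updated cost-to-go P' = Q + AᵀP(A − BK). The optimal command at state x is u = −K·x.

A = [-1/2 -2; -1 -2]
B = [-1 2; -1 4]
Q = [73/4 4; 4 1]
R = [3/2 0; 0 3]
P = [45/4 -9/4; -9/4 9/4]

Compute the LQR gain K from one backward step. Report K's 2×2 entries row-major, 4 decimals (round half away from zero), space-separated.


0.0750 1.2000 -0.2063 -0.3000

BᵀP = [-9.0000 0.0000; 13.5000 4.5000]
S = R + BᵀPB = [3/2 0; 0 3] + [9.0000 -18.0000; -18.0000 45.0000] = [10.5000 -18.0000; -18.0000 48.0000]
BᵀPA = [4.5000 18.0000; -11.2500 -36.0000]
K = S⁻¹·BᵀPA = [0.0750 1.2000; -0.2063 -0.3000]
A−BK = [-0.0125 -0.2000; -0.1000 0.4000]
AᵀP(A−BK) = [0.1547 0.2250; 0.2250 3.6000]
P' = Q + AᵀP(A−BK) = [18.4047 4.2250; 4.2250 4.6000]
tr(P') = 23.0047


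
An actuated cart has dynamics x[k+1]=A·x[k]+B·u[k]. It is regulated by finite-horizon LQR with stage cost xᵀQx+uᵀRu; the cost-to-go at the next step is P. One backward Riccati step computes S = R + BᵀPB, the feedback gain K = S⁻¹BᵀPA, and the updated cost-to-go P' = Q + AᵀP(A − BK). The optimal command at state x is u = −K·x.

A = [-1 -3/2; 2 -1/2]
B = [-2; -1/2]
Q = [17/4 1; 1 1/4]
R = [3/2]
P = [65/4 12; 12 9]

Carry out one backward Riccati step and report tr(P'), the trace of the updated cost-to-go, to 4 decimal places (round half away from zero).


5.9803

BᵀP = [-38.5000 -28.5000]
S = R + BᵀPB = [3/2] + [91.2500] = [92.7500]
BᵀPA = [-18.5000 72.0000]
K = S⁻¹·BᵀPA = [-0.1995 0.7763]
A−BK = [-1.3989 0.0526; 1.9003 -0.1119]
AᵀP(A−BK) = [0.5600 -0.2638; -0.2638 0.9203]
P' = Q + AᵀP(A−BK) = [4.8100 0.7362; 0.7362 1.1703]
tr(P') = 5.9803


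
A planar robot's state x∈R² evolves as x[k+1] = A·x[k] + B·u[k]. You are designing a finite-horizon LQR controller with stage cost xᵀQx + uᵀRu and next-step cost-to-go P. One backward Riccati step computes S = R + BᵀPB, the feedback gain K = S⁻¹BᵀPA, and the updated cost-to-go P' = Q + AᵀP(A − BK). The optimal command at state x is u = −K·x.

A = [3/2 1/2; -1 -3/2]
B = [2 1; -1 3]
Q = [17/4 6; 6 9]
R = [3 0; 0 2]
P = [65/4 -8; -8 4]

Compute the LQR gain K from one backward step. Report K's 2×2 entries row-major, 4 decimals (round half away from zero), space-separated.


BᵀP = [40.5000 -20.0000; -7.7500 4.0000]
S = R + BᵀPB = [3 0; 0 2] + [101.0000 -19.5000; -19.5000 4.2500] = [104.0000 -19.5000; -19.5000 6.2500]
BᵀPA = [80.7500 50.2500; -15.6250 -9.8750]
K = S⁻¹·BᵀPA = [0.7414 0.4504; -0.1867 -0.1747]
A−BK = [0.2039 -0.2261; 0.3017 -0.5255]
AᵀP(A−BK) = [1.7743 1.0867; 1.0867 0.7039]
P' = Q + AᵀP(A−BK) = [6.0243 7.0867; 7.0867 9.7039]
tr(P') = 15.7282

0.7414 0.4504 -0.1867 -0.1747


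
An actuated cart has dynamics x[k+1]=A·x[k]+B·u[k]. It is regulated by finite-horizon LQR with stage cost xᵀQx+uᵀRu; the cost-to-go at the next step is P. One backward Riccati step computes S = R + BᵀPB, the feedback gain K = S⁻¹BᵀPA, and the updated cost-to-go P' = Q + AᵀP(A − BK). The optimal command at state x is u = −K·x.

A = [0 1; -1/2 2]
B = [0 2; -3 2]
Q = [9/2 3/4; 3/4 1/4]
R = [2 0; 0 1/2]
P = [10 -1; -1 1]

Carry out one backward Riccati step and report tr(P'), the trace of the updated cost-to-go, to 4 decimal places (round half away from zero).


BᵀP = [3.0000 -3.0000; 18.0000 0.0000]
S = R + BᵀPB = [2 0; 0 1/2] + [9.0000 0.0000; 0.0000 36.0000] = [11.0000 0.0000; 0.0000 36.5000]
BᵀPA = [1.5000 -3.0000; 0.0000 18.0000]
K = S⁻¹·BᵀPA = [0.1364 -0.2727; 0.0000 0.4932]
A−BK = [0.0000 0.0137; -0.0909 0.1955]
AᵀP(A−BK) = [0.0455 -0.0909; -0.0909 0.3051]
P' = Q + AᵀP(A−BK) = [4.5455 0.6591; 0.6591 0.5551]
tr(P') = 5.1006

5.1006


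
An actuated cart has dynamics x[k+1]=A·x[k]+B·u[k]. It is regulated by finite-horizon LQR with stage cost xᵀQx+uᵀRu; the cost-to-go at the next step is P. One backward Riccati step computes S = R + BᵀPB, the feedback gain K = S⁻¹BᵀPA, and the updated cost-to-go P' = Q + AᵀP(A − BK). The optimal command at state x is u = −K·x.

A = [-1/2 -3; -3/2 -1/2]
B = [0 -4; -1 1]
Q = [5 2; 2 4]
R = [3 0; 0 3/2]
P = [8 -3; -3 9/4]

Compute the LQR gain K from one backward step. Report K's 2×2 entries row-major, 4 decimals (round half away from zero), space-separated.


BᵀP = [3.0000 -2.2500; -35.0000 14.2500]
S = R + BᵀPB = [3 0; 0 3/2] + [2.2500 -14.2500; -14.2500 154.2500] = [5.2500 -14.2500; -14.2500 155.7500]
BᵀPA = [1.8750 -7.8750; -3.8750 97.8750]
K = S⁻¹·BᵀPA = [0.3853 0.2736; 0.0104 0.6534]
A−BK = [-0.4585 -0.3862; -1.1251 -0.8798]
AᵀP(A−BK) = [1.8803 1.4565; 1.4565 1.7613]
P' = Q + AᵀP(A−BK) = [6.8803 3.4565; 3.4565 5.7613]
tr(P') = 12.6415

0.3853 0.2736 0.0104 0.6534


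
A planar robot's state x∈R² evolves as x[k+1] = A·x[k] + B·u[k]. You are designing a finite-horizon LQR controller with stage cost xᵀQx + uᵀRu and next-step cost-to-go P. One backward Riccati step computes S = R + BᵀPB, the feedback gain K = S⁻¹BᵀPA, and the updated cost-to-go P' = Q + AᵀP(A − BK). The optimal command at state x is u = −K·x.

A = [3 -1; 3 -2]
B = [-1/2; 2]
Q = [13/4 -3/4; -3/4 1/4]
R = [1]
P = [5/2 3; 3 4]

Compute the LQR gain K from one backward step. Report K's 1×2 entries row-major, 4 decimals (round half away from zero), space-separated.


BᵀP = [4.7500 6.5000]
S = R + BᵀPB = [1] + [10.6250] = [11.6250]
BᵀPA = [33.7500 -17.7500]
K = S⁻¹·BᵀPA = [2.9032 -1.5269]
A−BK = [4.4516 -1.7634; -2.8065 1.0538]
AᵀP(A−BK) = [14.5161 -6.9677; -6.9677 3.3978]
P' = Q + AᵀP(A−BK) = [17.7661 -7.7177; -7.7177 3.6478]
tr(P') = 21.4140

2.9032 -1.5269


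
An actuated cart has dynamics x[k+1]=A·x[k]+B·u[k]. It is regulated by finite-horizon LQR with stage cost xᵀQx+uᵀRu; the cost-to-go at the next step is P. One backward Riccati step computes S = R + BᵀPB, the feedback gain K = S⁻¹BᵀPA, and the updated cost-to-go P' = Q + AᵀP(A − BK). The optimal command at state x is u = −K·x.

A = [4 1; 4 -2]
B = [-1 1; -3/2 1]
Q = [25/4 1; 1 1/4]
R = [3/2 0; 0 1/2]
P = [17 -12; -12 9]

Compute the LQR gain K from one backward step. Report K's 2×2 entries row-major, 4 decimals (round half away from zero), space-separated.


BᵀP = [1.0000 -1.5000; 5.0000 -3.0000]
S = R + BᵀPB = [3/2 0; 0 1/2] + [1.2500 -0.5000; -0.5000 2.0000] = [2.7500 -0.5000; -0.5000 2.5000]
BᵀPA = [-2.0000 4.0000; 8.0000 11.0000]
K = S⁻¹·BᵀPA = [-0.1509 2.3396; 3.1698 4.8679]
A−BK = [0.6792 -1.5283; 0.6038 -3.3585]
AᵀP(A−BK) = [6.3396 9.7358; 9.7358 38.0943]
P' = Q + AᵀP(A−BK) = [12.5896 10.7358; 10.7358 38.3443]
tr(P') = 50.9340

-0.1509 2.3396 3.1698 4.8679


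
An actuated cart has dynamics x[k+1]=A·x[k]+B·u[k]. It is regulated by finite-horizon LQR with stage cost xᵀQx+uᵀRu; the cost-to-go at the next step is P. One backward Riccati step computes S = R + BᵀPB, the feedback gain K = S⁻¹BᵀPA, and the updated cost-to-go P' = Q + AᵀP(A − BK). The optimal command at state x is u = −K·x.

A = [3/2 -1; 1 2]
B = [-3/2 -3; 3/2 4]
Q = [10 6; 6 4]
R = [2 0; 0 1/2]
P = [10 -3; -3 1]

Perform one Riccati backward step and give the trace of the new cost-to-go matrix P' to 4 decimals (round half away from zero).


14.5779

BᵀP = [-19.5000 6.0000; -42.0000 13.0000]
S = R + BᵀPB = [2 0; 0 1/2] + [38.2500 82.5000; 82.5000 178.0000] = [40.2500 82.5000; 82.5000 178.5000]
BᵀPA = [-23.2500 31.5000; -50.0000 68.0000]
K = S⁻¹·BᵀPA = [-0.0664 0.0337; -0.2494 0.3654]
A−BK = [0.6521 0.1467; 2.0973 0.4879]
AᵀP(A−BK) = [0.4851 0.0524; 0.0524 0.0928]
P' = Q + AᵀP(A−BK) = [10.4851 6.0524; 6.0524 4.0928]
tr(P') = 14.5779


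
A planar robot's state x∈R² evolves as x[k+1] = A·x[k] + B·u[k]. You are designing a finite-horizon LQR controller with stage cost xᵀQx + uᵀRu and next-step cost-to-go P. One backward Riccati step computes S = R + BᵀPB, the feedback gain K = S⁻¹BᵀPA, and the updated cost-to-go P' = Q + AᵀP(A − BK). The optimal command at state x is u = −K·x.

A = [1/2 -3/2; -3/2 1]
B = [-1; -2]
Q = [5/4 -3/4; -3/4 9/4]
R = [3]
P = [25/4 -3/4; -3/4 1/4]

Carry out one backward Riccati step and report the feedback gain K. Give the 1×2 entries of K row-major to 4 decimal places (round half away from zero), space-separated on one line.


BᵀP = [-4.7500 0.2500]
S = R + BᵀPB = [3] + [4.2500] = [7.2500]
BᵀPA = [-2.7500 7.3750]
K = S⁻¹·BᵀPA = [-0.3793 1.0172]
A−BK = [0.1207 -0.4828; -2.2586 3.0345]
AᵀP(A−BK) = [2.2069 -4.3276; -4.3276 9.0603]
P' = Q + AᵀP(A−BK) = [3.4569 -5.0776; -5.0776 11.3103]
tr(P') = 14.7672

-0.3793 1.0172


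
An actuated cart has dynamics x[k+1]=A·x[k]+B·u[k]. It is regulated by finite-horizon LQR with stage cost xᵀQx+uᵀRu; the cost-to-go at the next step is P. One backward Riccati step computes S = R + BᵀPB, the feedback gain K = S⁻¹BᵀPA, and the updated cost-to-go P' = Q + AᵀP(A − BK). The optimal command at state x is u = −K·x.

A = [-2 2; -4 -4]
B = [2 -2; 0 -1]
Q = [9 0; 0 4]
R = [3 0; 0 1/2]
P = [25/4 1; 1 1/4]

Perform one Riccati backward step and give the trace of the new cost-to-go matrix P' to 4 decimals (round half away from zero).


BᵀP = [12.5000 2.0000; -13.5000 -2.2500]
S = R + BᵀPB = [3 0; 0 1/2] + [25.0000 -27.0000; -27.0000 29.2500] = [28.0000 -27.0000; -27.0000 29.7500]
BᵀPA = [-33.0000 17.0000; 36.0000 -18.0000]
K = S⁻¹·BᵀPA = [-0.0938 0.1899; 1.1250 -0.4327]
A−BK = [0.4375 0.7548; -2.8750 -4.4327]
AᵀP(A−BK) = [1.4063 0.8438; 0.8438 1.9832]
P' = Q + AᵀP(A−BK) = [10.4063 0.8438; 0.8438 5.9832]
tr(P') = 16.3894

16.3894


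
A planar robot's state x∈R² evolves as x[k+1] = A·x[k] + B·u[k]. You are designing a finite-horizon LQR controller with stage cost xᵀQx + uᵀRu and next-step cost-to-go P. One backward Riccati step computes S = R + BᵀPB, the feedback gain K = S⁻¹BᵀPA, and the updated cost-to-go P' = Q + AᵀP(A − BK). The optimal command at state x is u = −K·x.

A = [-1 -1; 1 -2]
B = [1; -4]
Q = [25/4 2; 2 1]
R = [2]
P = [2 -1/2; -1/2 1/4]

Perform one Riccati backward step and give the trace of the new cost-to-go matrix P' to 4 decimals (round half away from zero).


8.8958

BᵀP = [4.0000 -1.5000]
S = R + BᵀPB = [2] + [10.0000] = [12.0000]
BᵀPA = [-5.5000 -1.0000]
K = S⁻¹·BᵀPA = [-0.4583 -0.0833]
A−BK = [-0.5417 -0.9167; -0.8333 -2.3333]
AᵀP(A−BK) = [0.7292 0.5417; 0.5417 0.9167]
P' = Q + AᵀP(A−BK) = [6.9792 2.5417; 2.5417 1.9167]
tr(P') = 8.8958


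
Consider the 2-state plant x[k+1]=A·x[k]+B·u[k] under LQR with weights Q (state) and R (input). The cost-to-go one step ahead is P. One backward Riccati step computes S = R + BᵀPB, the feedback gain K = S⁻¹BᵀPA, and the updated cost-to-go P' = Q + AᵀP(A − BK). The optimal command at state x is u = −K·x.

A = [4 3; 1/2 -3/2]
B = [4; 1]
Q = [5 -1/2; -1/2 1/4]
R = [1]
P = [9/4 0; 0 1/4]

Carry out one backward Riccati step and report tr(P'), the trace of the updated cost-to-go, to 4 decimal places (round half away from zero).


8.0604

BᵀP = [9.0000 0.2500]
S = R + BᵀPB = [1] + [36.2500] = [37.2500]
BᵀPA = [36.1250 26.6250]
K = S⁻¹·BᵀPA = [0.9698 0.7148]
A−BK = [0.1208 0.1409; -0.4698 -2.2148]
AᵀP(A−BK) = [1.0285 0.9916; 0.9916 1.7819]
P' = Q + AᵀP(A−BK) = [6.0285 0.4916; 0.4916 2.0319]
tr(P') = 8.0604
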